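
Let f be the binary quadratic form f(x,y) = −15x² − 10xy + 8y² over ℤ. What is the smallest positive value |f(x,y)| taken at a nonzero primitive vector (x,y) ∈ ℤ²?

descent: ρ → (8,10,-15)  [lands on river]
river: ρ → (-15,20,3)
river: ρ → (3,22,-8)
river: ρ → (-8,10,15)
river: ρ → (15,20,-3)
river: ρ → (-3,22,8)
closes: descent 1, river 6
min |a| on river = 3

3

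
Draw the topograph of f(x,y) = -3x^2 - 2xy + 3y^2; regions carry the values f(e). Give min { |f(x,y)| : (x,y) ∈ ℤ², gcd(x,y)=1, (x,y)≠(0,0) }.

descent: ρ → (3,2,-3)  [lands on river]
river: ρ → (-3,4,2)
river: ρ → (2,4,-3)
river: ρ → (-3,2,3)
river: ρ → (3,4,-2)
river: ρ → (-2,4,3)
closes: descent 1, river 6
min |a| on river = 2

2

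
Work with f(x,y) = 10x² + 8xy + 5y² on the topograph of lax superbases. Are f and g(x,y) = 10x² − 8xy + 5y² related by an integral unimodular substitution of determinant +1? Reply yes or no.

D₁ = -136, D₂ = -136
f: flip: (10,8,5)→(5,-8,10)
f: translate: b→2 (≡-8 mod 10), so (5,-8,10)→(5,2,7)
f: reduced (well bottom): (5,2,7) with a≤c, −a<b≤a
g: flip: (10,-8,5)→(5,8,10)
g: translate: b→-2 (≡8 mod 10), so (5,8,10)→(5,-2,7)
g: reduced (well bottom): (5,-2,7) with a≤c, −a<b≤a
reduced forms (5, 2, 7) vs (5, -2, 7) ⇒ inequivalent

no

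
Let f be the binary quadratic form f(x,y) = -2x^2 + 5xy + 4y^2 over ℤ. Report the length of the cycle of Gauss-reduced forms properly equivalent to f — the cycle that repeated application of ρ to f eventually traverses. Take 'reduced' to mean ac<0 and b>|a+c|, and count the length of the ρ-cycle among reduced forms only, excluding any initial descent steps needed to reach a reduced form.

D = 57, ⌊√D⌋ = 7
river: ρ → (4,3,-3)
river: ρ → (-3,3,4)
river: ρ → (4,5,-2)
river: ρ → (-2,7,1)
river: ρ → (1,7,-2)
river: ρ → (-2,5,4)
ρ-cycle length = 6 (tail of 0 descent steps not counted)

6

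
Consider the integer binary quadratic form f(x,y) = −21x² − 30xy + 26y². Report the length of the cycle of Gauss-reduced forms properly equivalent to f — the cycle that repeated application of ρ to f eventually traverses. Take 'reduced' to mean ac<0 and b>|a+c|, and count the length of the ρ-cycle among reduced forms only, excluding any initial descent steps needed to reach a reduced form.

D = 3084, ⌊√D⌋ = 55
descent: ρ → (26,30,-21)  [lands on river]
river: ρ → (-21,54,2)
river: ρ → (2,54,-21)
river: ρ → (-21,30,26)
river: ρ → (26,22,-25)
river: ρ → (-25,28,23)
river: ρ → (23,18,-30)
river: ρ → (-30,42,11)
river: ρ → (11,46,-22)
river: ρ → (-22,42,15)
river: ρ → (15,48,-13)
river: ρ → (-13,30,42)
river: ρ → (42,54,-1)
river: ρ → (-1,54,42)
river: ρ → (42,30,-13)
river: ρ → (-13,48,15)
river: ρ → (15,42,-22)
river: ρ → (-22,46,11)
river: ρ → (11,42,-30)
river: ρ → (-30,18,23)
river: ρ → (23,28,-25)
river: ρ → (-25,22,26)
ρ-cycle length = 22 (tail of 1 descent step not counted)

22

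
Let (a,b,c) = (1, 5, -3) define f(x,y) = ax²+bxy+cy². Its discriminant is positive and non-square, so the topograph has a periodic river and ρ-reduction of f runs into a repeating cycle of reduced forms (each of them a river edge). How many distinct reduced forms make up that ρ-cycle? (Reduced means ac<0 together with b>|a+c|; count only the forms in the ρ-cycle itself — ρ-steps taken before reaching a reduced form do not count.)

D = 37, ⌊√D⌋ = 6
river: ρ → (-3,1,3)
river: ρ → (3,5,-1)
river: ρ → (-1,5,3)
river: ρ → (3,1,-3)
river: ρ → (-3,5,1)
river: ρ → (1,5,-3)
ρ-cycle length = 6 (tail of 0 descent steps not counted)

6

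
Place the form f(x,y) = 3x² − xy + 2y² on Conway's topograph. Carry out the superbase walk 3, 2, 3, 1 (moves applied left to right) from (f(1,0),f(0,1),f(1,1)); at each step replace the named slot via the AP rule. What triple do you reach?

start (3,2,4) = (f(1,0),f(0,1),f(1,1))
replace slot 3: 2·(3+2) − 4 = 6 → (3,2,6)
replace slot 2: 2·(3+6) − 2 = 16 → (3,16,6)
replace slot 3: 2·(3+16) − 6 = 32 → (3,16,32)
replace slot 1: 2·(16+32) − 3 = 93 → (93,16,32)

93,16,32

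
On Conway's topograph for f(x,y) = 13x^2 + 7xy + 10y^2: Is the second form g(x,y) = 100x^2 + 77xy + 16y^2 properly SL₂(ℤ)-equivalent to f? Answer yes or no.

D₁ = -471, D₂ = -471
f: flip: (13,7,10)→(10,-7,13)
f: reduced (well bottom): (10,-7,13) with a≤c, −a<b≤a
g: flip: (100,77,16)→(16,-77,100)
g: translate: b→-13 (≡-77 mod 32), so (16,-77,100)→(16,-13,10)
g: flip: (16,-13,10)→(10,13,16)
g: translate: b→-7 (≡13 mod 20), so (10,13,16)→(10,-7,13)
g: reduced (well bottom): (10,-7,13) with a≤c, −a<b≤a
reduced forms (10, -7, 13) vs (10, -7, 13) ⇒ equivalent

yes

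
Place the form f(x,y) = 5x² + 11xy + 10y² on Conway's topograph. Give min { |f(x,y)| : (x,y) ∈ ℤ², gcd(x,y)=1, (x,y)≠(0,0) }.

translate: b→1 (≡11 mod 10), so (5,11,10)→(5,1,4)
flip: (5,1,4)→(4,-1,5)
reduced (well bottom): (4,-1,5) with a≤c, −a<b≤a
well minimum = a = 4

4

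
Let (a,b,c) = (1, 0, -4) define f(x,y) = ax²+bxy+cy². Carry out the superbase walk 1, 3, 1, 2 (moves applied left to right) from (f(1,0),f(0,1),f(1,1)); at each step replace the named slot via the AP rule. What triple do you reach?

start (1,-4,-3) = (f(1,0),f(0,1),f(1,1))
replace slot 1: 2·((-4)+(-3)) − 1 = -15 → (-15,-4,-3)
replace slot 3: 2·((-15)+(-4)) − (-3) = -35 → (-15,-4,-35)
replace slot 1: 2·((-4)+(-35)) − (-15) = -63 → (-63,-4,-35)
replace slot 2: 2·((-63)+(-35)) − (-4) = -192 → (-63,-192,-35)

-63,-192,-35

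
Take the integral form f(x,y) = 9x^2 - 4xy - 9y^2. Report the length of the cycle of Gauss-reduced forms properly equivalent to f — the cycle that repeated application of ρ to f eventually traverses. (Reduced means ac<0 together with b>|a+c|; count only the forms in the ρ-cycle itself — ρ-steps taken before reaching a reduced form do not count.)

D = 340, ⌊√D⌋ = 18
descent: ρ → (-9,4,9)  [lands on river]
river: ρ → (9,14,-4)
river: ρ → (-4,18,1)
river: ρ → (1,18,-4)
river: ρ → (-4,14,9)
river: ρ → (9,4,-9)
river: ρ → (-9,14,4)
river: ρ → (4,18,-1)
river: ρ → (-1,18,4)
river: ρ → (4,14,-9)
ρ-cycle length = 10 (tail of 1 descent step not counted)

10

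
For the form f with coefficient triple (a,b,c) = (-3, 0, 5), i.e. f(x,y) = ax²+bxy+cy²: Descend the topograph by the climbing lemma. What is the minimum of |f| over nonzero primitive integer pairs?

descent: ρ → (5,0,-3)
descent: ρ → (-3,6,2)  [lands on river]
river: ρ → (2,6,-3)
closes: descent 2, river 2
min |a| on river = 2

2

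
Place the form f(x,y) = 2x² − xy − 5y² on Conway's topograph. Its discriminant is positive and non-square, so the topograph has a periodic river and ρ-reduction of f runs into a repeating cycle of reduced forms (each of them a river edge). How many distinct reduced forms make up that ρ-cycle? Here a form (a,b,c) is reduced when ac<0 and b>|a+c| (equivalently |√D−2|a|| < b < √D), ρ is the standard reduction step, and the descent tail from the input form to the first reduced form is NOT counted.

D = 41, ⌊√D⌋ = 6
descent: ρ → (-5,1,2)
descent: ρ → (2,3,-4)  [lands on river]
river: ρ → (-4,5,1)
river: ρ → (1,5,-4)
river: ρ → (-4,3,2)
river: ρ → (2,5,-2)
river: ρ → (-2,3,4)
river: ρ → (4,5,-1)
river: ρ → (-1,5,4)
river: ρ → (4,3,-2)
river: ρ → (-2,5,2)
ρ-cycle length = 10 (tail of 2 descent steps not counted)

10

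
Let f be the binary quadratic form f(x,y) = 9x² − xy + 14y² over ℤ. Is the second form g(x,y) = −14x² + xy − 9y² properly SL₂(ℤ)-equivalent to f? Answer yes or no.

D₁ = -503, D₂ = -503
f: reduced (well bottom): (9,-1,14) with a≤c, −a<b≤a
g is negative-definite; reduce −g:
−g: flip: (14,-1,9)→(9,1,14)
−g: reduced (well bottom): (9,1,14) with a≤c, −a<b≤a
flip sign back: reduced form of g is (-9,-1,-14)
reduced forms (9, -1, 14) vs (-9, -1, -14) ⇒ inequivalent

no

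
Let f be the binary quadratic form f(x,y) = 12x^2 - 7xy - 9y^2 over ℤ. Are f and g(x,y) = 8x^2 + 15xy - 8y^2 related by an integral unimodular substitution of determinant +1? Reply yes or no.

D₁ = 481, D₂ = 481
river cycle of f (length 30): (-9, 7, 12), (12, 17, -4), (-4, 15, 16), (16, 17, -3), (-3, 19, 10), (10, 21, -1), (-1, 21, 10), (10, 19, -3), (-3, 17, 16), (16, 15, -4), … (20 more)
river cycle of g (length 26): (-8, 17, 6), (6, 19, -5), (-5, 21, 2), (2, 19, -15), (-15, 11, 6), (6, 13, -13), (-13, 13, 6), (6, 11, -15), (-15, 19, 2), (2, 21, -5), … (16 more)
cycles differ ⇒ inequivalent

no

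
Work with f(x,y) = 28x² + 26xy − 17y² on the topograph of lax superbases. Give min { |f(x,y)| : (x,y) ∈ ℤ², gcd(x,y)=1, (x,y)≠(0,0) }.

river: ρ → (-17,42,12)
river: ρ → (12,30,-35)
river: ρ → (-35,40,7)
river: ρ → (7,44,-23)
river: ρ → (-23,48,3)
river: ρ → (3,48,-23)
river: ρ → (-23,44,7)
river: ρ → (7,40,-35)
river: ρ → (-35,30,12)
river: ρ → (12,42,-17)
river: ρ → (-17,26,28)
river: ρ → (28,30,-15)
river: ρ → (-15,30,28)
river: ρ → (28,26,-17)
closes: descent 0, river 14
min |a| on river = 3

3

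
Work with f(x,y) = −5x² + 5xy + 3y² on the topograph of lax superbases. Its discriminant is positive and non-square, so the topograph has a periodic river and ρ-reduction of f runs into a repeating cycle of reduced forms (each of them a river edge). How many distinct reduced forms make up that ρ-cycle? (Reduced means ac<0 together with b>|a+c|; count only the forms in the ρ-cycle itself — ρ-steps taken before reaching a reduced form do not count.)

D = 85, ⌊√D⌋ = 9
river: ρ → (3,7,-3)
river: ρ → (-3,5,5)
river: ρ → (5,5,-3)
river: ρ → (-3,7,3)
river: ρ → (3,5,-5)
river: ρ → (-5,5,3)
ρ-cycle length = 6 (tail of 0 descent steps not counted)

6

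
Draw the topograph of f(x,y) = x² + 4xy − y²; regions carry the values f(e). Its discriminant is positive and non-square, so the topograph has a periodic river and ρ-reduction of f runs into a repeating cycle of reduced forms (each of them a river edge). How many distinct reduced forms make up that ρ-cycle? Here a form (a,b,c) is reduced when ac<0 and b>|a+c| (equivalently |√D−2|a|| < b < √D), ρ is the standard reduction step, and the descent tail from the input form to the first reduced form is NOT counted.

D = 20, ⌊√D⌋ = 4
river: ρ → (-1,4,1)
river: ρ → (1,4,-1)
ρ-cycle length = 2 (tail of 0 descent steps not counted)

2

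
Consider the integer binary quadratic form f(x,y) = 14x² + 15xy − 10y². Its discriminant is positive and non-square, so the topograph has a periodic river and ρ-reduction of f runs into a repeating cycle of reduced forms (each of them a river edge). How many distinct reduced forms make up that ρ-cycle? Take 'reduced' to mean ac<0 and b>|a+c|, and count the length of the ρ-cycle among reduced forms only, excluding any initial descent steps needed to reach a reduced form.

D = 785, ⌊√D⌋ = 28
river: ρ → (-10,25,4)
river: ρ → (4,23,-16)
river: ρ → (-16,9,11)
river: ρ → (11,13,-14)
river: ρ → (-14,15,10)
river: ρ → (10,25,-4)
river: ρ → (-4,23,16)
river: ρ → (16,9,-11)
river: ρ → (-11,13,14)
river: ρ → (14,15,-10)
ρ-cycle length = 10 (tail of 0 descent steps not counted)

10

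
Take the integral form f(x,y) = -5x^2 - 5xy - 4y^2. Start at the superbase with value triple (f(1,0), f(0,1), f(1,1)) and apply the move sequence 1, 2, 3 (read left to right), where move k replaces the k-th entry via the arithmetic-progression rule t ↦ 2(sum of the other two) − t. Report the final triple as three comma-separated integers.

start (-5,-4,-14) = (f(1,0),f(0,1),f(1,1))
replace slot 1: 2·((-4)+(-14)) − (-5) = -31 → (-31,-4,-14)
replace slot 2: 2·((-31)+(-14)) − (-4) = -86 → (-31,-86,-14)
replace slot 3: 2·((-31)+(-86)) − (-14) = -220 → (-31,-86,-220)

-31,-86,-220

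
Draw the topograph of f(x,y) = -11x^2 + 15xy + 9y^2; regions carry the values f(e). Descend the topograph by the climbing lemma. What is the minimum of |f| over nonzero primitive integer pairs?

river: ρ → (9,21,-5)
river: ρ → (-5,19,13)
river: ρ → (13,7,-11)
river: ρ → (-11,15,9)
closes: descent 0, river 4
min |a| on river = 5

5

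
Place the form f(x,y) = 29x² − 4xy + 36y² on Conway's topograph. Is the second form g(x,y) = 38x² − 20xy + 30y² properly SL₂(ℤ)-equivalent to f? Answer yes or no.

D₁ = -4160, D₂ = -4160
f: reduced (well bottom): (29,-4,36) with a≤c, −a<b≤a
g: flip: (38,-20,30)→(30,20,38)
g: reduced (well bottom): (30,20,38) with a≤c, −a<b≤a
reduced forms (29, -4, 36) vs (30, 20, 38) ⇒ inequivalent

no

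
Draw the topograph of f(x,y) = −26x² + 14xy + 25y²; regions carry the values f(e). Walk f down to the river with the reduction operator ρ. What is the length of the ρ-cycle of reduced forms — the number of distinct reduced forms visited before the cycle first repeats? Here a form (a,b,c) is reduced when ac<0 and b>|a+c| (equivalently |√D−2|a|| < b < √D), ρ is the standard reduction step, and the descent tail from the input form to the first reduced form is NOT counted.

D = 2796, ⌊√D⌋ = 52
river: ρ → (25,36,-15)
river: ρ → (-15,24,37)
river: ρ → (37,50,-2)
river: ρ → (-2,50,37)
river: ρ → (37,24,-15)
river: ρ → (-15,36,25)
river: ρ → (25,14,-26)
river: ρ → (-26,38,13)
river: ρ → (13,40,-23)
river: ρ → (-23,52,1)
river: ρ → (1,52,-23)
river: ρ → (-23,40,13)
river: ρ → (13,38,-26)
river: ρ → (-26,14,25)
ρ-cycle length = 14 (tail of 0 descent steps not counted)

14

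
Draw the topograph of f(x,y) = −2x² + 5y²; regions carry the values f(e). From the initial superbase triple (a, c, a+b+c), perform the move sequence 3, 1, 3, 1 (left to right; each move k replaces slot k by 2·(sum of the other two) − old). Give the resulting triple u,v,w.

start (-2,5,3) = (f(1,0),f(0,1),f(1,1))
replace slot 3: 2·((-2)+5) − 3 = 3 → (-2,5,3)
replace slot 1: 2·(5+3) − (-2) = 18 → (18,5,3)
replace slot 3: 2·(18+5) − 3 = 43 → (18,5,43)
replace slot 1: 2·(5+43) − 18 = 78 → (78,5,43)

78,5,43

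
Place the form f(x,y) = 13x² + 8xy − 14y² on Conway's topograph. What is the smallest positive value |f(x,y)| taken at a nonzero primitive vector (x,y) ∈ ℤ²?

river: ρ → (-14,20,7)
river: ρ → (7,22,-11)
river: ρ → (-11,22,7)
river: ρ → (7,20,-14)
river: ρ → (-14,8,13)
river: ρ → (13,18,-9)
river: ρ → (-9,18,13)
river: ρ → (13,8,-14)
closes: descent 0, river 8
min |a| on river = 7

7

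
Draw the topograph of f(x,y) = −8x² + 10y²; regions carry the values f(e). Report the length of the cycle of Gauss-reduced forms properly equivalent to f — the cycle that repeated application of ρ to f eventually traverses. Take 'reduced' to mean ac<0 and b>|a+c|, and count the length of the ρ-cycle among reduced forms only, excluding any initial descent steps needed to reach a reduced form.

D = 320, ⌊√D⌋ = 17
descent: ρ → (10,0,-8)
descent: ρ → (-8,16,2)  [lands on river]
river: ρ → (2,16,-8)
ρ-cycle length = 2 (tail of 2 descent steps not counted)

2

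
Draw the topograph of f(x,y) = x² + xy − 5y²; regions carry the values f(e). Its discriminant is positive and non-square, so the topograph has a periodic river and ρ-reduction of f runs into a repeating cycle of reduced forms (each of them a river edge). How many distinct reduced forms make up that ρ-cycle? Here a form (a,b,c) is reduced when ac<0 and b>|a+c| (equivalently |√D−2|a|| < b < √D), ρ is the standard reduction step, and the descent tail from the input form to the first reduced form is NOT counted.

D = 21, ⌊√D⌋ = 4
descent: ρ → (-5,-1,1)
descent: ρ → (1,3,-3)  [lands on river]
river: ρ → (-3,3,1)
ρ-cycle length = 2 (tail of 2 descent steps not counted)

2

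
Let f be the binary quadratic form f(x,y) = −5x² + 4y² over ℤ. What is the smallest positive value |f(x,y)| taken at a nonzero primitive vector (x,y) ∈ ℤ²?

descent: ρ → (4,8,-1)  [lands on river]
river: ρ → (-1,8,4)
closes: descent 1, river 2
min |a| on river = 1

1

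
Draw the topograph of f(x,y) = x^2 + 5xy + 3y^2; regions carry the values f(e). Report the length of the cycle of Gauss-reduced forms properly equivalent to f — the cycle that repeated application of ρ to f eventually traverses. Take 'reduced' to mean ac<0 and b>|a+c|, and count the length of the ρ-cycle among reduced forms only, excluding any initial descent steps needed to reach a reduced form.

D = 13, ⌊√D⌋ = 3
descent: ρ → (3,1,-1)
descent: ρ → (-1,3,1)  [lands on river]
river: ρ → (1,3,-1)
ρ-cycle length = 2 (tail of 2 descent steps not counted)

2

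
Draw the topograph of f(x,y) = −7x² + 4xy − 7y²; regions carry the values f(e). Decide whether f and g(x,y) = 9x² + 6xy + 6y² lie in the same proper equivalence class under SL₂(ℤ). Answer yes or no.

D₁ = -180, D₂ = -180
f is negative-definite; reduce −f:
−f: flip: (7,-4,7)→(7,4,7)
−f: reduced (well bottom): (7,4,7) with a≤c, −a<b≤a
flip sign back: reduced form of f is (-7,-4,-7)
g: flip: (9,6,6)→(6,-6,9)
g: translate: b→6 (≡-6 mod 12), so (6,-6,9)→(6,6,9)
g: reduced (well bottom): (6,6,9) with a≤c, −a<b≤a
reduced forms (-7, -4, -7) vs (6, 6, 9) ⇒ inequivalent

no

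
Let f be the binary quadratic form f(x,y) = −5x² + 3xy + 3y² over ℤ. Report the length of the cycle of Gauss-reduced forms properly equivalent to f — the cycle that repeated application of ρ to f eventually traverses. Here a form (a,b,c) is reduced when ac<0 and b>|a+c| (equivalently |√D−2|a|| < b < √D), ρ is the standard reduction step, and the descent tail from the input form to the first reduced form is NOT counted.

D = 69, ⌊√D⌋ = 8
river: ρ → (3,3,-5)
river: ρ → (-5,7,1)
river: ρ → (1,7,-5)
river: ρ → (-5,3,3)
ρ-cycle length = 4 (tail of 0 descent steps not counted)

4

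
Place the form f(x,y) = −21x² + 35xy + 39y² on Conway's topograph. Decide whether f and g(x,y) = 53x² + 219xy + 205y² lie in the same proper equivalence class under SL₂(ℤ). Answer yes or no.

D₁ = 4501, D₂ = 4501
river cycle of f (length 40): (39, 43, -17), (-17, 59, 15), (15, 61, -13), (-13, 43, 51), (51, 59, -5), (-5, 61, 39), (39, 17, -27), (-27, 37, 29), (29, 21, -35), (-35, 49, 15), … (30 more)
river cycle of g (length 40): (39, 43, -17), (-17, 59, 15), (15, 61, -13), (-13, 43, 51), (51, 59, -5), (-5, 61, 39), (39, 17, -27), (-27, 37, 29), (29, 21, -35), (-35, 49, 15), … (30 more)
cycles coincide ⇒ equivalent

yes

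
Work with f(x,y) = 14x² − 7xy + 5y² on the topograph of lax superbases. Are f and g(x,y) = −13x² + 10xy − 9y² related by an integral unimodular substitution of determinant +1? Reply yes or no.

D₁ = -231, D₂ = -368
discriminants differ ⇒ not SL₂(ℤ)-equivalent

no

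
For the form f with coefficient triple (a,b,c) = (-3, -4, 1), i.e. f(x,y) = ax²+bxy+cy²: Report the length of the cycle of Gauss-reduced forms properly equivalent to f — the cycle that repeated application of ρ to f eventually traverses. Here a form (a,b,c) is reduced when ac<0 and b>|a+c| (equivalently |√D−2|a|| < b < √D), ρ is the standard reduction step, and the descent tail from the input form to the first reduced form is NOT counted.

D = 28, ⌊√D⌋ = 5
descent: ρ → (1,4,-3)  [lands on river]
river: ρ → (-3,2,2)
river: ρ → (2,2,-3)
river: ρ → (-3,4,1)
ρ-cycle length = 4 (tail of 1 descent step not counted)

4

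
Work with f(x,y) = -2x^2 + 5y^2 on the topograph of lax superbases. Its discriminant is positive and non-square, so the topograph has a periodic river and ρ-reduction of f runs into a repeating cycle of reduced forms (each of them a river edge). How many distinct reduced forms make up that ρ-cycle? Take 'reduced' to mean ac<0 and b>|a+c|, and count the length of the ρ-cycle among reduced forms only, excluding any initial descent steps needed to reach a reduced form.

D = 40, ⌊√D⌋ = 6
descent: ρ → (5,0,-2)
descent: ρ → (-2,4,3)  [lands on river]
river: ρ → (3,2,-3)
river: ρ → (-3,4,2)
river: ρ → (2,4,-3)
river: ρ → (-3,2,3)
river: ρ → (3,4,-2)
ρ-cycle length = 6 (tail of 2 descent steps not counted)

6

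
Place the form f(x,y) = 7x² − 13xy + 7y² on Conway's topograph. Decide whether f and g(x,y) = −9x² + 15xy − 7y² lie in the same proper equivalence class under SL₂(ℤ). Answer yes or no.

D₁ = -27, D₂ = -27
f: translate: b→1 (≡-13 mod 14), so (7,-13,7)→(7,1,1)
f: flip: (7,1,1)→(1,-1,7)
f: translate: b→1 (≡-1 mod 2), so (1,-1,7)→(1,1,7)
f: reduced (well bottom): (1,1,7) with a≤c, −a<b≤a
g is negative-definite; reduce −g:
−g: translate: b→3 (≡-15 mod 18), so (9,-15,7)→(9,3,1)
−g: flip: (9,3,1)→(1,-3,9)
−g: translate: b→1 (≡-3 mod 2), so (1,-3,9)→(1,1,7)
−g: reduced (well bottom): (1,1,7) with a≤c, −a<b≤a
flip sign back: reduced form of g is (-1,-1,-7)
reduced forms (1, 1, 7) vs (-1, -1, -7) ⇒ inequivalent

no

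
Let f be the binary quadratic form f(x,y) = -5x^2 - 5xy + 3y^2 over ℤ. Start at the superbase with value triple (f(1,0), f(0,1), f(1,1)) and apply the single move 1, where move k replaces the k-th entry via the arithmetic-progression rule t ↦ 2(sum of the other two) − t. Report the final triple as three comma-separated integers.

start (-5,3,-7) = (f(1,0),f(0,1),f(1,1))
replace slot 1: 2·(3+(-7)) − (-5) = -3 → (-3,3,-7)

-3,3,-7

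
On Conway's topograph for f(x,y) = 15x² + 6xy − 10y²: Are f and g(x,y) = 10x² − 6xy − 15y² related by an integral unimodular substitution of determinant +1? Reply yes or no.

D₁ = 636, D₂ = 636
river cycle of f (length 10): (-10, 14, 11), (11, 8, -13), (-13, 18, 6), (6, 18, -13), (-13, 8, 11), (11, 14, -10), (-10, 6, 15), (15, 24, -1), (-1, 24, 15), (15, 6, -10)
river cycle of g (length 10): (-15, 6, 10), (10, 14, -11), (-11, 8, 13), (13, 18, -6), (-6, 18, 13), (13, 8, -11), (-11, 14, 10), (10, 6, -15), (-15, 24, 1), (1, 24, -15)
cycles differ ⇒ inequivalent

no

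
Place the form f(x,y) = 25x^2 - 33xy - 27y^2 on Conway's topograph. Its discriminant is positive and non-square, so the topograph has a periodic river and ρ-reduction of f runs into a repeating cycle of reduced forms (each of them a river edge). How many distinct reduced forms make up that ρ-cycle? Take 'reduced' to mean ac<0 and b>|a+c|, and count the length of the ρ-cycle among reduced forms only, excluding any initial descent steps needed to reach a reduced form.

D = 3789, ⌊√D⌋ = 61
descent: ρ → (-27,33,25)  [lands on river]
river: ρ → (25,17,-35)
river: ρ → (-35,53,7)
river: ρ → (7,59,-11)
river: ρ → (-11,51,27)
river: ρ → (27,57,-5)
river: ρ → (-5,53,49)
river: ρ → (49,45,-9)
river: ρ → (-9,45,49)
river: ρ → (49,53,-5)
river: ρ → (-5,57,27)
river: ρ → (27,51,-11)
river: ρ → (-11,59,7)
river: ρ → (7,53,-35)
river: ρ → (-35,17,25)
river: ρ → (25,33,-27)
river: ρ → (-27,21,31)
river: ρ → (31,41,-17)
river: ρ → (-17,61,1)
river: ρ → (1,61,-17)
river: ρ → (-17,41,31)
river: ρ → (31,21,-27)
ρ-cycle length = 22 (tail of 1 descent step not counted)

22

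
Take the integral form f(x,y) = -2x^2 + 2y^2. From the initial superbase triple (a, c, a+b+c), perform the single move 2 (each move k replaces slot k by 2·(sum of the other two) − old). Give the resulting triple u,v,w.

start (-2,2,0) = (f(1,0),f(0,1),f(1,1))
replace slot 2: 2·((-2)+0) − 2 = -6 → (-2,-6,0)

-2,-6,0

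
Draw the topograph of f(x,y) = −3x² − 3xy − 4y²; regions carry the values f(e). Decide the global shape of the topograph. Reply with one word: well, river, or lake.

D = b²−4ac = (-3)² − 4·(-3)·(-4) = -39
D < 0 ⇒ definite ⇒ every region one sign ⇒ single well

well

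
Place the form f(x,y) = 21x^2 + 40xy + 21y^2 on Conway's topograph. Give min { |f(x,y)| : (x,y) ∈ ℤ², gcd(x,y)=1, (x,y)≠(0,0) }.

translate: b→-2 (≡40 mod 42), so (21,40,21)→(21,-2,2)
flip: (21,-2,2)→(2,2,21)
reduced (well bottom): (2,2,21) with a≤c, −a<b≤a
well minimum = a = 2

2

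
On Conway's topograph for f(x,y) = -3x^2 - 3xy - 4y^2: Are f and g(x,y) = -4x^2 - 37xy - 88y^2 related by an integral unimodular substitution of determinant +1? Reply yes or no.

D₁ = -39, D₂ = -39
f is negative-definite; reduce −f:
−f: reduced (well bottom): (3,3,4) with a≤c, −a<b≤a
flip sign back: reduced form of f is (-3,-3,-4)
g is negative-definite; reduce −g:
−g: translate: b→-3 (≡37 mod 8), so (4,37,88)→(4,-3,3)
−g: flip: (4,-3,3)→(3,3,4)
−g: reduced (well bottom): (3,3,4) with a≤c, −a<b≤a
flip sign back: reduced form of g is (-3,-3,-4)
reduced forms (-3, -3, -4) vs (-3, -3, -4) ⇒ equivalent

yes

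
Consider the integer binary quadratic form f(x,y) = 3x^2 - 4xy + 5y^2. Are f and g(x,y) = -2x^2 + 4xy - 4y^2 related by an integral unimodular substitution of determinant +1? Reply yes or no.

D₁ = -44, D₂ = -16
discriminants differ ⇒ not SL₂(ℤ)-equivalent

no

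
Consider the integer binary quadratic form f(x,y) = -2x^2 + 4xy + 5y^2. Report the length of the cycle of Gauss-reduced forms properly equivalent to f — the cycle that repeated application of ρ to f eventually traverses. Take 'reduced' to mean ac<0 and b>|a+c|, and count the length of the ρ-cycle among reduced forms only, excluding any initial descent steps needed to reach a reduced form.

D = 56, ⌊√D⌋ = 7
river: ρ → (5,6,-1)
river: ρ → (-1,6,5)
river: ρ → (5,4,-2)
river: ρ → (-2,4,5)
ρ-cycle length = 4 (tail of 0 descent steps not counted)

4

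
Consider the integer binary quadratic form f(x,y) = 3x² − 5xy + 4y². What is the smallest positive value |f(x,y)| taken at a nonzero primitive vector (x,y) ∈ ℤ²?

translate: b→1 (≡-5 mod 6), so (3,-5,4)→(3,1,2)
flip: (3,1,2)→(2,-1,3)
reduced (well bottom): (2,-1,3) with a≤c, −a<b≤a
well minimum = a = 2

2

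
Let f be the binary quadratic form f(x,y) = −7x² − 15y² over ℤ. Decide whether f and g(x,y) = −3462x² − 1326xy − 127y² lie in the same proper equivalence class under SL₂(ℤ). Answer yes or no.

D₁ = -420, D₂ = -420
f is negative-definite; reduce −f:
−f: reduced (well bottom): (7,0,15) with a≤c, −a<b≤a
flip sign back: reduced form of f is (-7,0,-15)
g is negative-definite; reduce −g:
−g: flip: (3462,1326,127)→(127,-1326,3462)
−g: translate: b→-56 (≡-1326 mod 254), so (127,-1326,3462)→(127,-56,7)
−g: flip: (127,-56,7)→(7,56,127)
−g: translate: b→0 (≡56 mod 14), so (7,56,127)→(7,0,15)
−g: reduced (well bottom): (7,0,15) with a≤c, −a<b≤a
flip sign back: reduced form of g is (-7,0,-15)
reduced forms (-7, 0, -15) vs (-7, 0, -15) ⇒ equivalent

yes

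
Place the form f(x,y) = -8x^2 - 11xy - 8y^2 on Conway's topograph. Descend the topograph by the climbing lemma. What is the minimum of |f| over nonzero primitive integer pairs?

translate: b→-5 (≡11 mod 16), so (8,11,8)→(8,-5,5)
flip: (8,-5,5)→(5,5,8)
reduced (well bottom): (5,5,8) with a≤c, −a<b≤a
well minimum |f| = |-5| = 5 (negative-definite)

5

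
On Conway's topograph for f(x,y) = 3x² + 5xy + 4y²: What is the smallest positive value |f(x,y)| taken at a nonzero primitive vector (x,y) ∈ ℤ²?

translate: b→-1 (≡5 mod 6), so (3,5,4)→(3,-1,2)
flip: (3,-1,2)→(2,1,3)
reduced (well bottom): (2,1,3) with a≤c, −a<b≤a
well minimum = a = 2

2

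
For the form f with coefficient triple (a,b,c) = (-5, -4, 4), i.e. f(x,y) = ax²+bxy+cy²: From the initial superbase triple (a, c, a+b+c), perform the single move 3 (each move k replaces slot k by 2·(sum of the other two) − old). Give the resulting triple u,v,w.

start (-5,4,-5) = (f(1,0),f(0,1),f(1,1))
replace slot 3: 2·((-5)+4) − (-5) = 3 → (-5,4,3)

-5,4,3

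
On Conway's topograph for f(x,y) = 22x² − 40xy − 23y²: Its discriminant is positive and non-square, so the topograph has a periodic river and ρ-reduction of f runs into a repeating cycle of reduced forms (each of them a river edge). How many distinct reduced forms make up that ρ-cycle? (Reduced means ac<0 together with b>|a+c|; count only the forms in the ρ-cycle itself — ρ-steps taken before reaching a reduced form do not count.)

D = 3624, ⌊√D⌋ = 60
descent: ρ → (-23,40,22)  [lands on river]
river: ρ → (22,48,-15)
river: ρ → (-15,42,31)
river: ρ → (31,20,-26)
river: ρ → (-26,32,25)
river: ρ → (25,18,-33)
river: ρ → (-33,48,10)
river: ρ → (10,52,-23)
ρ-cycle length = 8 (tail of 1 descent step not counted)

8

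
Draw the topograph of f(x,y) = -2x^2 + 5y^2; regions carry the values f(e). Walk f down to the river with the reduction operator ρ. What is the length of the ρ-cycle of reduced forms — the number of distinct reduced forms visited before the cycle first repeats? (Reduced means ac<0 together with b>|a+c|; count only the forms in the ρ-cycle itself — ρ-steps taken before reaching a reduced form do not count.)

D = 40, ⌊√D⌋ = 6
descent: ρ → (5,0,-2)
descent: ρ → (-2,4,3)  [lands on river]
river: ρ → (3,2,-3)
river: ρ → (-3,4,2)
river: ρ → (2,4,-3)
river: ρ → (-3,2,3)
river: ρ → (3,4,-2)
ρ-cycle length = 6 (tail of 2 descent steps not counted)

6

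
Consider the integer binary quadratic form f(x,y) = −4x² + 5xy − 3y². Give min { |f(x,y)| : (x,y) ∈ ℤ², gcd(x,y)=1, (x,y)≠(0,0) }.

translate: b→3 (≡-5 mod 8), so (4,-5,3)→(4,3,2)
flip: (4,3,2)→(2,-3,4)
translate: b→1 (≡-3 mod 4), so (2,-3,4)→(2,1,3)
reduced (well bottom): (2,1,3) with a≤c, −a<b≤a
well minimum |f| = |-2| = 2 (negative-definite)

2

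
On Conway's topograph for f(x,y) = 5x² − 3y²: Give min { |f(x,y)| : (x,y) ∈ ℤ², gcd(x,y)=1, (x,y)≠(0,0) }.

descent: ρ → (-3,6,2)  [lands on river]
river: ρ → (2,6,-3)
closes: descent 1, river 2
min |a| on river = 2

2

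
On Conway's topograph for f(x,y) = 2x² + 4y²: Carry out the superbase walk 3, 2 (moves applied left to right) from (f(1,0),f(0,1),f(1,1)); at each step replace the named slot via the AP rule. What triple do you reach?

start (2,4,6) = (f(1,0),f(0,1),f(1,1))
replace slot 3: 2·(2+4) − 6 = 6 → (2,4,6)
replace slot 2: 2·(2+6) − 4 = 12 → (2,12,6)

2,12,6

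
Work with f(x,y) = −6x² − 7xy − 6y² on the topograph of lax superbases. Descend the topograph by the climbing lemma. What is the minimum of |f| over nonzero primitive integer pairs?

translate: b→-5 (≡7 mod 12), so (6,7,6)→(6,-5,5)
flip: (6,-5,5)→(5,5,6)
reduced (well bottom): (5,5,6) with a≤c, −a<b≤a
well minimum |f| = |-5| = 5 (negative-definite)

5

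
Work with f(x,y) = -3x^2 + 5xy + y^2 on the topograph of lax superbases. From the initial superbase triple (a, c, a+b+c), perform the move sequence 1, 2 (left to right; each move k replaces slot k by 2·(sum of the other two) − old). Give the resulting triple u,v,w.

start (-3,1,3) = (f(1,0),f(0,1),f(1,1))
replace slot 1: 2·(1+3) − (-3) = 11 → (11,1,3)
replace slot 2: 2·(11+3) − 1 = 27 → (11,27,3)

11,27,3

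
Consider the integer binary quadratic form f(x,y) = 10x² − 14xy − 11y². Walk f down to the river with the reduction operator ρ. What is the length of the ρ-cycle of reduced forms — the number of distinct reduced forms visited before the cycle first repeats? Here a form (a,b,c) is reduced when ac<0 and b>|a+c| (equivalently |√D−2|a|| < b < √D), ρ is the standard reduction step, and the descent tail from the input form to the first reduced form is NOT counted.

D = 636, ⌊√D⌋ = 25
descent: ρ → (-11,14,10)  [lands on river]
river: ρ → (10,6,-15)
river: ρ → (-15,24,1)
river: ρ → (1,24,-15)
river: ρ → (-15,6,10)
river: ρ → (10,14,-11)
river: ρ → (-11,8,13)
river: ρ → (13,18,-6)
river: ρ → (-6,18,13)
river: ρ → (13,8,-11)
ρ-cycle length = 10 (tail of 1 descent step not counted)

10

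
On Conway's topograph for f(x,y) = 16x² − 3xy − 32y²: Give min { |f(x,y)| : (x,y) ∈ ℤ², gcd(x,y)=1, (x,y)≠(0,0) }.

descent: ρ → (-32,3,16)
descent: ρ → (16,29,-19)  [lands on river]
river: ρ → (-19,9,26)
river: ρ → (26,43,-2)
river: ρ → (-2,45,4)
river: ρ → (4,43,-13)
river: ρ → (-13,35,16)
closes: descent 2, river 6
min |a| on river = 2

2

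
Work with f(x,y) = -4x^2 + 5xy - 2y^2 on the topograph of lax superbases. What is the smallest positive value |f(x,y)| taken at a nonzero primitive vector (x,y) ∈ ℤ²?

translate: b→3 (≡-5 mod 8), so (4,-5,2)→(4,3,1)
flip: (4,3,1)→(1,-3,4)
translate: b→1 (≡-3 mod 2), so (1,-3,4)→(1,1,2)
reduced (well bottom): (1,1,2) with a≤c, −a<b≤a
well minimum |f| = |-1| = 1 (negative-definite)

1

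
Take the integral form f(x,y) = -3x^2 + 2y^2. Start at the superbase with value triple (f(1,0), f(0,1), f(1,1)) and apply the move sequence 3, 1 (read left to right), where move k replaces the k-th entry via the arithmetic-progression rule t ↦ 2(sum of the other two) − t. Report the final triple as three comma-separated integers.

start (-3,2,-1) = (f(1,0),f(0,1),f(1,1))
replace slot 3: 2·((-3)+2) − (-1) = -1 → (-3,2,-1)
replace slot 1: 2·(2+(-1)) − (-3) = 5 → (5,2,-1)

5,2,-1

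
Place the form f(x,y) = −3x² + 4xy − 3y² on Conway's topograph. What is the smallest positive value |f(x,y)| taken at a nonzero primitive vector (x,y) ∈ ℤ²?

translate: b→2 (≡-4 mod 6), so (3,-4,3)→(3,2,2)
flip: (3,2,2)→(2,-2,3)
translate: b→2 (≡-2 mod 4), so (2,-2,3)→(2,2,3)
reduced (well bottom): (2,2,3) with a≤c, −a<b≤a
well minimum |f| = |-2| = 2 (negative-definite)

2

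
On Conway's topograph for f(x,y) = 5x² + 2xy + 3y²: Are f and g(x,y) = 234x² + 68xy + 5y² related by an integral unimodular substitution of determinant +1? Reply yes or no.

D₁ = -56, D₂ = -56
f: flip: (5,2,3)→(3,-2,5)
f: reduced (well bottom): (3,-2,5) with a≤c, −a<b≤a
g: flip: (234,68,5)→(5,-68,234)
g: translate: b→2 (≡-68 mod 10), so (5,-68,234)→(5,2,3)
g: flip: (5,2,3)→(3,-2,5)
g: reduced (well bottom): (3,-2,5) with a≤c, −a<b≤a
reduced forms (3, -2, 5) vs (3, -2, 5) ⇒ equivalent

yes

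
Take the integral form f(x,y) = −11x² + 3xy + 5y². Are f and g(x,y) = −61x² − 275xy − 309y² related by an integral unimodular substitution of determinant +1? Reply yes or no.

D₁ = 229, D₂ = 229
river cycle of f (length 6): (5, 7, -9), (-9, 11, 3), (3, 13, -5), (-5, 7, 9), (9, 11, -3), (-3, 13, 5)
river cycle of g (length 6): (-3, 13, 5), (5, 7, -9), (-9, 11, 3), (3, 13, -5), (-5, 7, 9), (9, 11, -3)
cycles coincide ⇒ equivalent

yes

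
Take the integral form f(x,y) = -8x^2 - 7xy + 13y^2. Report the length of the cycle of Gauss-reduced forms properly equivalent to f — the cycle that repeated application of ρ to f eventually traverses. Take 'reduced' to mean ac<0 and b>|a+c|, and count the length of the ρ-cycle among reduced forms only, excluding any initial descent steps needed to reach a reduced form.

D = 465, ⌊√D⌋ = 21
descent: ρ → (13,7,-8)  [lands on river]
river: ρ → (-8,9,12)
river: ρ → (12,15,-5)
river: ρ → (-5,15,12)
river: ρ → (12,9,-8)
river: ρ → (-8,7,13)
river: ρ → (13,19,-2)
river: ρ → (-2,21,3)
river: ρ → (3,21,-2)
river: ρ → (-2,19,13)
ρ-cycle length = 10 (tail of 1 descent step not counted)

10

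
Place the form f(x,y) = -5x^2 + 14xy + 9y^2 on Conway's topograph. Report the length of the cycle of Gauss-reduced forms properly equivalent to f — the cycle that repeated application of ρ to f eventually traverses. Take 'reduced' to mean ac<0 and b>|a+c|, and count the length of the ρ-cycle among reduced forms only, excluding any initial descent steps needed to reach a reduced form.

D = 376, ⌊√D⌋ = 19
river: ρ → (9,4,-10)
river: ρ → (-10,16,3)
river: ρ → (3,14,-15)
river: ρ → (-15,16,2)
river: ρ → (2,16,-15)
river: ρ → (-15,14,3)
river: ρ → (3,16,-10)
river: ρ → (-10,4,9)
river: ρ → (9,14,-5)
river: ρ → (-5,16,6)
river: ρ → (6,8,-13)
river: ρ → (-13,18,1)
river: ρ → (1,18,-13)
river: ρ → (-13,8,6)
river: ρ → (6,16,-5)
river: ρ → (-5,14,9)
ρ-cycle length = 16 (tail of 0 descent steps not counted)

16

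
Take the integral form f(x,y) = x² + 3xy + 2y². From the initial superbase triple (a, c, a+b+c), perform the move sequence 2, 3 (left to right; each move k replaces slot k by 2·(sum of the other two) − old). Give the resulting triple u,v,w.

start (1,2,6) = (f(1,0),f(0,1),f(1,1))
replace slot 2: 2·(1+6) − 2 = 12 → (1,12,6)
replace slot 3: 2·(1+12) − 6 = 20 → (1,12,20)

1,12,20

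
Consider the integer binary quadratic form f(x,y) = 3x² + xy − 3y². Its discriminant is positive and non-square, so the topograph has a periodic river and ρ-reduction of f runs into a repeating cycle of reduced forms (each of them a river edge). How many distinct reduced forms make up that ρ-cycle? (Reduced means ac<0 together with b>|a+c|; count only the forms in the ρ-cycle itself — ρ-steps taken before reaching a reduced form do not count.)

D = 37, ⌊√D⌋ = 6
river: ρ → (-3,5,1)
river: ρ → (1,5,-3)
river: ρ → (-3,1,3)
river: ρ → (3,5,-1)
river: ρ → (-1,5,3)
river: ρ → (3,1,-3)
ρ-cycle length = 6 (tail of 0 descent steps not counted)

6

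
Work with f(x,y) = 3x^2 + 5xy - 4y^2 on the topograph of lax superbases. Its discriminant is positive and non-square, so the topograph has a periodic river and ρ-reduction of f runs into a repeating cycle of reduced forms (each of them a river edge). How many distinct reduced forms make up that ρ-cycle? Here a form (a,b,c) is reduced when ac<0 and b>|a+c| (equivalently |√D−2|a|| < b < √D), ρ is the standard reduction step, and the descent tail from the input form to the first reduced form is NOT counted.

D = 73, ⌊√D⌋ = 8
river: ρ → (-4,3,4)
river: ρ → (4,5,-3)
river: ρ → (-3,7,2)
river: ρ → (2,5,-6)
river: ρ → (-6,7,1)
river: ρ → (1,7,-6)
river: ρ → (-6,5,2)
river: ρ → (2,7,-3)
river: ρ → (-3,5,4)
river: ρ → (4,3,-4)
river: ρ → (-4,5,3)
river: ρ → (3,7,-2)
river: ρ → (-2,5,6)
river: ρ → (6,7,-1)
river: ρ → (-1,7,6)
river: ρ → (6,5,-2)
river: ρ → (-2,7,3)
river: ρ → (3,5,-4)
ρ-cycle length = 18 (tail of 0 descent steps not counted)

18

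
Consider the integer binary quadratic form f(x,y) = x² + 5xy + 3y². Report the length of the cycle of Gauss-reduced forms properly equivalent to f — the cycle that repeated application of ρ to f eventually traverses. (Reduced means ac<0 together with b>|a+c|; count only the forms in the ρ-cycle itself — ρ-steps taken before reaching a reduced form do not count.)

D = 13, ⌊√D⌋ = 3
descent: ρ → (3,1,-1)
descent: ρ → (-1,3,1)  [lands on river]
river: ρ → (1,3,-1)
ρ-cycle length = 2 (tail of 2 descent steps not counted)

2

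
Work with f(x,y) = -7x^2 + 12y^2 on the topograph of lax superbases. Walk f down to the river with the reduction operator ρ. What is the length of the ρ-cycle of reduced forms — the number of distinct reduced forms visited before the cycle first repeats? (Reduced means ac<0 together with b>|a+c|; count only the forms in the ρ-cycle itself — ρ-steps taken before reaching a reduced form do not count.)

D = 336, ⌊√D⌋ = 18
descent: ρ → (12,0,-7)
descent: ρ → (-7,14,5)  [lands on river]
river: ρ → (5,16,-4)
river: ρ → (-4,16,5)
river: ρ → (5,14,-7)
ρ-cycle length = 4 (tail of 2 descent steps not counted)

4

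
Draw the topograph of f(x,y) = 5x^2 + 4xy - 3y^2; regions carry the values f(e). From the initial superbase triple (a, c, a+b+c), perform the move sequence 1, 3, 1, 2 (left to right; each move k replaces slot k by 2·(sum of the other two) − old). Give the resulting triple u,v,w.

start (5,-3,6) = (f(1,0),f(0,1),f(1,1))
replace slot 1: 2·((-3)+6) − 5 = 1 → (1,-3,6)
replace slot 3: 2·(1+(-3)) − 6 = -10 → (1,-3,-10)
replace slot 1: 2·((-3)+(-10)) − 1 = -27 → (-27,-3,-10)
replace slot 2: 2·((-27)+(-10)) − (-3) = -71 → (-27,-71,-10)

-27,-71,-10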